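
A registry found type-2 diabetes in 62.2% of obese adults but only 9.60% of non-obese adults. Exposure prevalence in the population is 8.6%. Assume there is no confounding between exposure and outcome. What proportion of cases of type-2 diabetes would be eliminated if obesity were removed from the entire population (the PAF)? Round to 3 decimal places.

p₁ = 0.622, p₀ = 0.096.
Overall risk P(Y=1) = π·p₁ + (1−π)·p₀ = 0.086×0.622 + 0.914×0.096 = 0.14124.
Under exogeneity, PAF = [P(Y=1) − p₀] / P(Y=1).
PAF = (0.14124 − 0.096) / 0.14124 ≈ 0.3203

PAF ≈ 0.320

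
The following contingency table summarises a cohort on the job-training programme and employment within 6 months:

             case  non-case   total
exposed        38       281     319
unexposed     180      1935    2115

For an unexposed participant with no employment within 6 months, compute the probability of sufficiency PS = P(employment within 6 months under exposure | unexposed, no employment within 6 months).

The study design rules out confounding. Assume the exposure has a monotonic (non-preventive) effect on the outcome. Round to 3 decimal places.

PS ≈ 0.037

p₁ = P(outcome | exposed) = 38/319 = 0.11912
p₀ = P(outcome | unexposed) = 180/2115 = 0.085106
Under exogeneity and monotonicity, PS = (p₁ − p₀) / (1 − p₀).
PS = (0.11912 − 0.085106) / (1 − 0.085106) = 0.034016 / 0.91489 ≈ 0.0372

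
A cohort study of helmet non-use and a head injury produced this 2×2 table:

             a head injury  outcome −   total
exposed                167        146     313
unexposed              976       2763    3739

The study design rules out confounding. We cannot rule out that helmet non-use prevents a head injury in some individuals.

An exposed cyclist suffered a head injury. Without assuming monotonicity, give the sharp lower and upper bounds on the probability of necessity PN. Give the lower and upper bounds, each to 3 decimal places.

p₁ = P(outcome | exposed) = 167/313 = 0.53355
p₀ = P(outcome | unexposed) = 976/3739 = 0.26103
Under exogeneity alone the bounds on PN are max{0,(p₁−p₀)/p₁} ≤ PN ≤ min{1,(1−p₀)/p₁}.
  lower = (p₁ − p₀)/p₁ = 0.27251 / 0.53355 ≈ 0.5108
  upper = min{1, (1 − p₀)/p₁} = 0.73897 / 0.53355 ≈ 1.3850 → capped at 1

0.511 ≤ PN ≤ 1.000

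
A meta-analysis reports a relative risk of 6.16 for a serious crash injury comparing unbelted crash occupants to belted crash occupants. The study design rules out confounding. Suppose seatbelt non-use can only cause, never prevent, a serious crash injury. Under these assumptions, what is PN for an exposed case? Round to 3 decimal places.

PN ≈ 0.838

Under exogeneity and monotonicity, PN = (RR − 1) / RR = 1 − 1/RR.
PN = (6.16 − 1) / 6.16 = 5.16 / 6.16 ≈ 0.8377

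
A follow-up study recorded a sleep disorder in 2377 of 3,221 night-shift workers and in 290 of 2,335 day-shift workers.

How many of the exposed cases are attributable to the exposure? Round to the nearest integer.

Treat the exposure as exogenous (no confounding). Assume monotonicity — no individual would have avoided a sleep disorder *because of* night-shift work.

p₁ = P(outcome | exposed) = 2377/3221 = 0.73797
p₀ = P(outcome | unexposed) = 290/2335 = 0.1242
PN = (p₁ − p₀)/p₁ = (0.73797 − 0.1242) / 0.73797 ≈ 0.83170.
Attributable cases ≈ PN × (exposed cases) = 0.83170 × 2377 ≈ 1976.96.

about 1977 cases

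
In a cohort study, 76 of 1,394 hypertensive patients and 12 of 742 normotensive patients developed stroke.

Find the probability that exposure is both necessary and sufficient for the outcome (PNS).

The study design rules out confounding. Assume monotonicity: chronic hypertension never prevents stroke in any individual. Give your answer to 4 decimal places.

p₁ = P(outcome | exposed) = 76/1394 = 0.054519
p₀ = P(outcome | unexposed) = 12/742 = 0.016173
Under exogeneity and monotonicity, PNS = p₁ − p₀.
PNS = 0.054519 − 0.016173 = 0.038347

PNS ≈ 0.0383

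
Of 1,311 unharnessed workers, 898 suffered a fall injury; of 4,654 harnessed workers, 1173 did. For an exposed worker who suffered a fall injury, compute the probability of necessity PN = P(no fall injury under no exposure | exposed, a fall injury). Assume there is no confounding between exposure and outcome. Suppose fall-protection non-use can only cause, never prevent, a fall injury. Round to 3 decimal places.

PN ≈ 0.632

p₁ = P(outcome | exposed) = 898/1311 = 0.68497
p₀ = P(outcome | unexposed) = 1173/4654 = 0.25204
Under exogeneity and monotonicity, PN = (p₁ − p₀) / p₁.
PN = (0.68497 − 0.25204) / 0.68497 = 0.43293 / 0.68497 ≈ 0.6320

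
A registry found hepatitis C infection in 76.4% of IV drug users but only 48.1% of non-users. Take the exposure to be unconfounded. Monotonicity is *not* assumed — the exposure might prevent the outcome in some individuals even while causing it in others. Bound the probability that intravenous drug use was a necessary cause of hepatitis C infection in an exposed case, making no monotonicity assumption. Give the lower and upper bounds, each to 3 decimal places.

0.370 ≤ PN ≤ 0.679

p₁ = 0.764, p₀ = 0.481.
Under exogeneity alone the bounds on PN are max{0,(p₁−p₀)/p₁} ≤ PN ≤ min{1,(1−p₀)/p₁}.
  lower = (p₁ − p₀)/p₁ = 0.283 / 0.764 ≈ 0.3704
  upper = min{1, (1 − p₀)/p₁} = 0.519 / 0.764 ≈ 0.6793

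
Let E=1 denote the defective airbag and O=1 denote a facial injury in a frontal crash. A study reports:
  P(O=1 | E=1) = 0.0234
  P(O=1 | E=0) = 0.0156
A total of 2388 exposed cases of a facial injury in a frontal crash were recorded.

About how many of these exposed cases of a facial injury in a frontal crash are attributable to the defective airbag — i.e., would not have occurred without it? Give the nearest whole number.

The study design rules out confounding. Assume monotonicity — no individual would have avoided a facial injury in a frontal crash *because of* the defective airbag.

about 796 cases

Let p₁ = 0.0234, p₀ = 0.0156.
PN = (p₁ − p₀)/p₁ = (0.0234 − 0.0156) / 0.0234 ≈ 0.33333.
Attributable cases ≈ PN × (exposed cases) = 0.33333 × 2388 ≈ 796.00.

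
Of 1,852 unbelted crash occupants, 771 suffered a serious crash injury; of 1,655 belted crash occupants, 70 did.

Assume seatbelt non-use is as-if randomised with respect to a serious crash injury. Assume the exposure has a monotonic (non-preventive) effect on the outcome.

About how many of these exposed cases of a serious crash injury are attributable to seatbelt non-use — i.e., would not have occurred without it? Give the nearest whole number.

p₁ = P(outcome | exposed) = 771/1852 = 0.41631
p₀ = P(outcome | unexposed) = 70/1655 = 0.042296
PN = (p₁ − p₀)/p₁ = (0.41631 − 0.042296) / 0.41631 ≈ 0.89840.
Attributable cases ≈ PN × (exposed cases) = 0.89840 × 771 ≈ 692.67.

about 693 cases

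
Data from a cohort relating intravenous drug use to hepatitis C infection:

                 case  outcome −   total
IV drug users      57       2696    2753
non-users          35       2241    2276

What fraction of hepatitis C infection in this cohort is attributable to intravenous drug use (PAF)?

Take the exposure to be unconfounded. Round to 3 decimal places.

p₁ = P(outcome | exposed) = 57/2753 = 0.020705
p₀ = P(outcome | unexposed) = 35/2276 = 0.015378
Exposure prevalence π = 2753/5029 = 0.54742; overall risk P(Y=1) = 0.018294.
Under exogeneity, PAF = [P(Y=1) − p₀]/P(Y=1).
PAF = (0.018294 − 0.015378) / 0.018294 ≈ 0.1594

PAF ≈ 0.159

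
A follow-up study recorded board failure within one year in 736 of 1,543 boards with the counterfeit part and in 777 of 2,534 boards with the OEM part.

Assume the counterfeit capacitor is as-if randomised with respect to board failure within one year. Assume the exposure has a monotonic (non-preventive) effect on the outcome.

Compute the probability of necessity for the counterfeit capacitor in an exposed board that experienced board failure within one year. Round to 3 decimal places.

p₁ = P(outcome | exposed) = 736/1543 = 0.47699
p₀ = P(outcome | unexposed) = 777/2534 = 0.30663
Under exogeneity and monotonicity, PN = (p₁ − p₀) / p₁.
PN = (0.47699 − 0.30663) / 0.47699 = 0.17036 / 0.47699 ≈ 0.3572

PN ≈ 0.357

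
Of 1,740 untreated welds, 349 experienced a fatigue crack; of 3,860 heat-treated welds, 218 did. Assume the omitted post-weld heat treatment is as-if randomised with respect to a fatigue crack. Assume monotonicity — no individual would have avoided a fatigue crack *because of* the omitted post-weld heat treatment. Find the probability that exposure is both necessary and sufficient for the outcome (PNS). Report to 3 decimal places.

p₁ = P(outcome | exposed) = 349/1740 = 0.20057
p₀ = P(outcome | unexposed) = 218/3860 = 0.056477
Under exogeneity and monotonicity, PNS = p₁ − p₀.
PNS = 0.20057 − 0.056477 = 0.1441

PNS ≈ 0.144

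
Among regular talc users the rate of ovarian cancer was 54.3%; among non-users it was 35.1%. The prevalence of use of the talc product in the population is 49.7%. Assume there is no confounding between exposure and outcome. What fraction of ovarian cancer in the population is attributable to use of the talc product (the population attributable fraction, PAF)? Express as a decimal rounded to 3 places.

PAF ≈ 0.214

p₁ = 0.543, p₀ = 0.351.
Overall risk P(Y=1) = π·p₁ + (1−π)·p₀ = 0.497×0.543 + 0.503×0.351 = 0.44642.
Under exogeneity, PAF = [P(Y=1) − p₀] / P(Y=1).
PAF = (0.44642 − 0.351) / 0.44642 ≈ 0.2138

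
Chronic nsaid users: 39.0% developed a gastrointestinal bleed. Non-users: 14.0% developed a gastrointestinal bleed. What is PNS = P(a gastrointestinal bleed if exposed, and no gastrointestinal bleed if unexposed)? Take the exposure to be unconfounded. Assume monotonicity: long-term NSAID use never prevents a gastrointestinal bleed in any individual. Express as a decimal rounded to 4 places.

p₁ = 0.39, p₀ = 0.14.
Under exogeneity and monotonicity, PNS = p₁ − p₀.
PNS = 0.39 − 0.14 = 0.25

PNS ≈ 0.2500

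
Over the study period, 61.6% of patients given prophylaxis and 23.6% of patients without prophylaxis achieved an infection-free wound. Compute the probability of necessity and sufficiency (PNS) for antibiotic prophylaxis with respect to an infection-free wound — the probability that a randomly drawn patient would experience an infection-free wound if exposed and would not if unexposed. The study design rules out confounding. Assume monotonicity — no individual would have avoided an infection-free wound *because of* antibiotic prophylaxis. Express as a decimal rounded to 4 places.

PNS ≈ 0.3800

p₁ = 0.616, p₀ = 0.236.
Under exogeneity and monotonicity, PNS = p₁ − p₀.
PNS = 0.616 − 0.236 = 0.38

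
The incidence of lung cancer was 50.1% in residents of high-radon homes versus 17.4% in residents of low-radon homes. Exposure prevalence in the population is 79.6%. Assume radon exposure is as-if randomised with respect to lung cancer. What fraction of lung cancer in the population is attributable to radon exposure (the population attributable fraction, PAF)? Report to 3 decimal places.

p₁ = 0.501, p₀ = 0.174.
Overall risk P(Y=1) = π·p₁ + (1−π)·p₀ = 0.796×0.501 + 0.204×0.174 = 0.43429.
Under exogeneity, PAF = [P(Y=1) − p₀] / P(Y=1).
PAF = (0.43429 − 0.174) / 0.43429 ≈ 0.5993

PAF ≈ 0.599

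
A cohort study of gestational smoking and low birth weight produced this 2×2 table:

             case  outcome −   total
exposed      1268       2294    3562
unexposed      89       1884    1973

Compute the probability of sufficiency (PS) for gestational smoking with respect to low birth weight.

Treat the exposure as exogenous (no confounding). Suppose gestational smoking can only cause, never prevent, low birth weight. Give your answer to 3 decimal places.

PS ≈ 0.326

p₁ = P(outcome | exposed) = 1268/3562 = 0.35598
p₀ = P(outcome | unexposed) = 89/1973 = 0.045109
Under exogeneity and monotonicity, PS = (p₁ − p₀) / (1 − p₀).
PS = (0.35598 − 0.045109) / (1 − 0.045109) = 0.31087 / 0.95489 ≈ 0.3256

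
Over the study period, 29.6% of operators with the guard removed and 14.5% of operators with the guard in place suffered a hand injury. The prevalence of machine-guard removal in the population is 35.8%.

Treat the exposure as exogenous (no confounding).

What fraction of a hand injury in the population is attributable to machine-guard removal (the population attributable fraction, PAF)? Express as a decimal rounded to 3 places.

p₁ = 0.296, p₀ = 0.145.
Overall risk P(Y=1) = π·p₁ + (1−π)·p₀ = 0.358×0.296 + 0.642×0.145 = 0.19906.
Under exogeneity, PAF = [P(Y=1) − p₀] / P(Y=1).
PAF = (0.19906 − 0.145) / 0.19906 ≈ 0.2716

PAF ≈ 0.272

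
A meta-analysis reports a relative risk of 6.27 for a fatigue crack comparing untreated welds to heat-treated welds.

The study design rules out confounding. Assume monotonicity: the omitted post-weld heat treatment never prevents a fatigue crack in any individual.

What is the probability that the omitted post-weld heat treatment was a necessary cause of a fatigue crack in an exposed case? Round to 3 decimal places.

Under exogeneity and monotonicity, PN = (RR − 1) / RR = 1 − 1/RR.
PN = (6.27 − 1) / 6.27 = 5.27 / 6.27 ≈ 0.8405

PN ≈ 0.841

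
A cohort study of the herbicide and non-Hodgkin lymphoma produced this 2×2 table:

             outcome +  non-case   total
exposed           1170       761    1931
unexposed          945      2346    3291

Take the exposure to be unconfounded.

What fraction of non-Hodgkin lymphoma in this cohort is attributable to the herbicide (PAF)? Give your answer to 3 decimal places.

PAF ≈ 0.291

p₁ = P(outcome | exposed) = 1170/1931 = 0.6059
p₀ = P(outcome | unexposed) = 945/3291 = 0.28715
Exposure prevalence π = 1931/5222 = 0.36978; overall risk P(Y=1) = 0.40502.
Under exogeneity, PAF = [P(Y=1) − p₀]/P(Y=1).
PAF = (0.40502 − 0.28715) / 0.40502 ≈ 0.2910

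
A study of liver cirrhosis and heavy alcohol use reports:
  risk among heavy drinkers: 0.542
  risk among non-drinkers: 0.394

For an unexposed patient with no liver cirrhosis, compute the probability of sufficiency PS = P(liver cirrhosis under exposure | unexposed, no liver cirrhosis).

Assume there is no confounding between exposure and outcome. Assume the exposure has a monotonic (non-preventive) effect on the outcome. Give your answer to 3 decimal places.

PS ≈ 0.244

Let p₁ = 0.542, p₀ = 0.394.
Under exogeneity and monotonicity, PS = (p₁ − p₀) / (1 − p₀).
PS = (0.542 − 0.394) / (1 − 0.394) = 0.148 / 0.606 ≈ 0.2442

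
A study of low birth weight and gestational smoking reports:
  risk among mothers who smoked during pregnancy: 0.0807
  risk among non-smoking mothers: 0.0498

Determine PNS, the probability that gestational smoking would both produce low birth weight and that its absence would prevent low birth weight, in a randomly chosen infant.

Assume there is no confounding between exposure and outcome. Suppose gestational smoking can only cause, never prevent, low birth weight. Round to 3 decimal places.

PNS ≈ 0.031

Let p₁ = 0.0807, p₀ = 0.0498.
Under exogeneity and monotonicity, PNS = p₁ − p₀.
PNS = 0.0807 − 0.0498 = 0.0309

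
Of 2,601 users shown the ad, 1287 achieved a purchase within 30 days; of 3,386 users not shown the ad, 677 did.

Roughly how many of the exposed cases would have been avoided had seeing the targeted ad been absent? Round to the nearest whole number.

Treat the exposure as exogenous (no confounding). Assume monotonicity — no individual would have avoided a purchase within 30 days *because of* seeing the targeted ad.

about 767 cases

p₁ = P(outcome | exposed) = 1287/2601 = 0.49481
p₀ = P(outcome | unexposed) = 677/3386 = 0.19994
PN = (p₁ − p₀)/p₁ = (0.49481 − 0.19994) / 0.49481 ≈ 0.59592.
Attributable cases ≈ PN × (exposed cases) = 0.59592 × 1287 ≈ 766.95.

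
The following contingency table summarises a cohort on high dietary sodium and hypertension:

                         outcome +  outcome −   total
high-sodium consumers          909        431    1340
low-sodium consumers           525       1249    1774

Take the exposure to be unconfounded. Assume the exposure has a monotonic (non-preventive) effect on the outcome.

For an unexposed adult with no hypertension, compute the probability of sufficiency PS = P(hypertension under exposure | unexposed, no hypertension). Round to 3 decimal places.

PS ≈ 0.543

p₁ = P(outcome | exposed) = 909/1340 = 0.67836
p₀ = P(outcome | unexposed) = 525/1774 = 0.29594
Under exogeneity and monotonicity, PS = (p₁ − p₀)/(1 − p₀).
PS = (0.67836 − 0.29594) / 0.70406 ≈ 0.5432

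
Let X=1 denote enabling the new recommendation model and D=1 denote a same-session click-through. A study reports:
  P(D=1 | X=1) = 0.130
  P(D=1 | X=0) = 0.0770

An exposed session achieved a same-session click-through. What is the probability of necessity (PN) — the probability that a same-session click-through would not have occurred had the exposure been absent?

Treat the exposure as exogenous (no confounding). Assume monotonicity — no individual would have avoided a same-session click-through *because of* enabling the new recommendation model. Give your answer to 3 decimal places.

PN ≈ 0.408

Let p₁ = 0.13, p₀ = 0.077.
Under exogeneity and monotonicity, PN = (p₁ − p₀) / p₁.
PN = (0.13 − 0.077) / 0.13 = 0.053 / 0.13 ≈ 0.4077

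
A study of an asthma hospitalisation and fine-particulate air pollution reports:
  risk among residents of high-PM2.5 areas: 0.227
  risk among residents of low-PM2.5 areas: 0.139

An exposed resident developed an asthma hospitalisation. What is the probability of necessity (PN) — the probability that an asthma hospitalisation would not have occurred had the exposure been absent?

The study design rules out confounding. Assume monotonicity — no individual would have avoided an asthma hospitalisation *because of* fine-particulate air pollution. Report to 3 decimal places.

PN ≈ 0.388

Let p₁ = 0.227, p₀ = 0.139.
Under exogeneity and monotonicity, PN = (p₁ − p₀) / p₁.
PN = (0.227 − 0.139) / 0.227 = 0.088 / 0.227 ≈ 0.3877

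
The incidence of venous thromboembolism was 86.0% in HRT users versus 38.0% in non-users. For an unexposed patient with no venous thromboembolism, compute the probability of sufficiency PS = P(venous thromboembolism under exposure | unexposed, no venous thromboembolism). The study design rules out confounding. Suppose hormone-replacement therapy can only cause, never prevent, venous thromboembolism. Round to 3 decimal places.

p₁ = 0.86, p₀ = 0.38.
Under exogeneity and monotonicity, PS = (p₁ − p₀) / (1 − p₀).
PS = (0.86 − 0.38) / (1 − 0.38) = 0.48 / 0.62 ≈ 0.7742

PS ≈ 0.774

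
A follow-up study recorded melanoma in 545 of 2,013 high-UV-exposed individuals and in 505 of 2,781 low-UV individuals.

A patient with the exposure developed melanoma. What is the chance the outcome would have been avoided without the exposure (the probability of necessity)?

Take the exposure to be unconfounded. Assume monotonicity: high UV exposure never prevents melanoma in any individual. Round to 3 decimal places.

PN ≈ 0.329

p₁ = P(outcome | exposed) = 545/2013 = 0.27074
p₀ = P(outcome | unexposed) = 505/2781 = 0.18159
Under exogeneity and monotonicity, PN = (p₁ − p₀) / p₁.
PN = (0.27074 − 0.18159) / 0.27074 = 0.089151 / 0.27074 ≈ 0.3293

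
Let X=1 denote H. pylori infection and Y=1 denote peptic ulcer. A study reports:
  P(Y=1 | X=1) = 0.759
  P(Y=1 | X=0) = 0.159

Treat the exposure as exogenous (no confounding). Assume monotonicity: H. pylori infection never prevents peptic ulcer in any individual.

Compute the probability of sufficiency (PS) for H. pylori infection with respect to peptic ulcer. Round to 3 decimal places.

Let p₁ = 0.759, p₀ = 0.159.
Under exogeneity and monotonicity, PS = (p₁ − p₀) / (1 − p₀).
PS = (0.759 − 0.159) / (1 − 0.159) = 0.6 / 0.841 ≈ 0.7134

PS ≈ 0.713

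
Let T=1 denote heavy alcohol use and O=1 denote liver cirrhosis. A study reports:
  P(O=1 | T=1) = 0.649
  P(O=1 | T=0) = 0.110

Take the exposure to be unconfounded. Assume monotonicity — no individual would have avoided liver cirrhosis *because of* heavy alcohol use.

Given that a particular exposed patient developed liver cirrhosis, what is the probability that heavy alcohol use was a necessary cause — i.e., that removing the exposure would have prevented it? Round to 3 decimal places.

Let p₁ = 0.649, p₀ = 0.11.
Under exogeneity and monotonicity, PN = (p₁ − p₀) / p₁.
PN = (0.649 − 0.11) / 0.649 = 0.539 / 0.649 ≈ 0.8305

PN ≈ 0.831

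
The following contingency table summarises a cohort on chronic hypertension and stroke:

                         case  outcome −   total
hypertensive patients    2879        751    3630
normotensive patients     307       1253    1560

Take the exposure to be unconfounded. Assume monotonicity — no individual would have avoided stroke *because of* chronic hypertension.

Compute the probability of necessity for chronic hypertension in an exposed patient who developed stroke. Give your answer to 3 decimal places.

p₁ = P(outcome | exposed) = 2879/3630 = 0.79311
p₀ = P(outcome | unexposed) = 307/1560 = 0.19679
Under exogeneity and monotonicity, PN = (p₁ − p₀) / p₁.
PN = (0.79311 − 0.19679) / 0.79311 = 0.59632 / 0.79311 ≈ 0.7519

PN ≈ 0.752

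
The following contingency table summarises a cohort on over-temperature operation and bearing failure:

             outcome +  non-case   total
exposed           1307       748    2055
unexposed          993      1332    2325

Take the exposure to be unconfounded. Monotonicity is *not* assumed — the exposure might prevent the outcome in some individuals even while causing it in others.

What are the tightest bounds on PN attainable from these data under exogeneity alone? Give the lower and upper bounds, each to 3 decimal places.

p₁ = P(outcome | exposed) = 1307/2055 = 0.63601
p₀ = P(outcome | unexposed) = 993/2325 = 0.4271
Under exogeneity alone the bounds on PN are max{0,(p₁−p₀)/p₁} ≤ PN ≤ min{1,(1−p₀)/p₁}.
  lower = (p₁ − p₀)/p₁ = 0.20891 / 0.63601 ≈ 0.3285
  upper = min{1, (1 − p₀)/p₁} = 0.5729 / 0.63601 ≈ 0.9008

0.328 ≤ PN ≤ 0.901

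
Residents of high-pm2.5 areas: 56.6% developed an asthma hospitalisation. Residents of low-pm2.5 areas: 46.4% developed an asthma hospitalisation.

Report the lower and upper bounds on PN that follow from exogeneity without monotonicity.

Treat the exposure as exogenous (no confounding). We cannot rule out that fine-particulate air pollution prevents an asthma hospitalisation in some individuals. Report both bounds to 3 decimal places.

p₁ = 0.566, p₀ = 0.464.
Under exogeneity alone the bounds on PN are max{0,(p₁−p₀)/p₁} ≤ PN ≤ min{1,(1−p₀)/p₁}.
  lower = (p₁ − p₀)/p₁ = 0.102 / 0.566 ≈ 0.1802
  upper = min{1, (1 − p₀)/p₁} = 0.536 / 0.566 ≈ 0.9470

0.180 ≤ PN ≤ 0.947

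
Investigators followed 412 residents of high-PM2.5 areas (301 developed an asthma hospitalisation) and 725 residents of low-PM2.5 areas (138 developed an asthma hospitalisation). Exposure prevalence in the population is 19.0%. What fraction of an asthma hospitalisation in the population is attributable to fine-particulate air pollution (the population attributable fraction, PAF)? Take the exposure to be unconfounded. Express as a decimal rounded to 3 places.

PAF ≈ 0.350

p₁ = P(outcome | exposed) = 301/412 = 0.73058
p₀ = P(outcome | unexposed) = 138/725 = 0.19034
Overall risk P(Y=1) = π·p₁ + (1−π)·p₀ = 0.19×0.73058 + 0.81×0.19034 = 0.29299.
Under exogeneity, PAF = [P(Y=1) − p₀] / P(Y=1).
PAF = (0.29299 − 0.19034) / 0.29299 ≈ 0.3503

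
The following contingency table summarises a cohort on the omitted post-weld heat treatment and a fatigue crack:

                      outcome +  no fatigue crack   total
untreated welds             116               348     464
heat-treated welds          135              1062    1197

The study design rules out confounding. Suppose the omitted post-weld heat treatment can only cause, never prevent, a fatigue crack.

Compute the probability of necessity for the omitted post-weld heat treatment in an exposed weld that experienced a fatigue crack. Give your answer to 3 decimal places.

PN ≈ 0.549

p₁ = P(outcome | exposed) = 116/464 = 0.25
p₀ = P(outcome | unexposed) = 135/1197 = 0.11278
Under exogeneity and monotonicity, PN = (p₁ − p₀)/p₁.
PN = (0.25 − 0.11278) / 0.25 ≈ 0.5489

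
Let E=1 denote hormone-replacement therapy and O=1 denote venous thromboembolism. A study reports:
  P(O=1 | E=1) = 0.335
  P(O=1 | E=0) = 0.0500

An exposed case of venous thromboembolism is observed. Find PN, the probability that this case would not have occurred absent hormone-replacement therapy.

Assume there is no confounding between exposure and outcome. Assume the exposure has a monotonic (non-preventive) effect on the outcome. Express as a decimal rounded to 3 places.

PN ≈ 0.851

Let p₁ = 0.335, p₀ = 0.05.
Under exogeneity and monotonicity, PN = (p₁ − p₀) / p₁.
PN = (0.335 − 0.05) / 0.335 = 0.285 / 0.335 ≈ 0.8507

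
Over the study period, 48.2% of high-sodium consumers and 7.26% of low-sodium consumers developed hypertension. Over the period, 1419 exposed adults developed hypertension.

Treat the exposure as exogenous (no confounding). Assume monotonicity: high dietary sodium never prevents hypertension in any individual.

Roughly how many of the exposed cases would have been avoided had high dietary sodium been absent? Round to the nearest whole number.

about 1205 cases

p₁ = 0.482, p₀ = 0.0726.
PN = (p₁ − p₀)/p₁ = (0.482 − 0.0726) / 0.482 ≈ 0.84938.
Attributable cases ≈ PN × (exposed cases) = 0.84938 × 1419 ≈ 1205.27.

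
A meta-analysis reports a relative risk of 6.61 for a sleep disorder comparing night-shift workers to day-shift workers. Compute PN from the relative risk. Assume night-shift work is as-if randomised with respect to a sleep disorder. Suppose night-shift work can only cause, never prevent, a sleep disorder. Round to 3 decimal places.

Under exogeneity and monotonicity, PN = (RR − 1) / RR = 1 − 1/RR.
PN = (6.61 − 1) / 6.61 = 5.61 / 6.61 ≈ 0.8487

PN ≈ 0.849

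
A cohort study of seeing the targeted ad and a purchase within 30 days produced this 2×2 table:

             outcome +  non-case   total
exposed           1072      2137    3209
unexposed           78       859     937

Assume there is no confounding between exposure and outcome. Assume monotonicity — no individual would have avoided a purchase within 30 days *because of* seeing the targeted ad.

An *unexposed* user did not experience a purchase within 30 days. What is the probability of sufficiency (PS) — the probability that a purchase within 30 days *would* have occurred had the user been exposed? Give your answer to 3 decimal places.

PS ≈ 0.274

p₁ = P(outcome | exposed) = 1072/3209 = 0.33406
p₀ = P(outcome | unexposed) = 78/937 = 0.083244
Under exogeneity and monotonicity, PS = (p₁ − p₀)/(1 − p₀).
PS = (0.33406 − 0.083244) / 0.91676 ≈ 0.2736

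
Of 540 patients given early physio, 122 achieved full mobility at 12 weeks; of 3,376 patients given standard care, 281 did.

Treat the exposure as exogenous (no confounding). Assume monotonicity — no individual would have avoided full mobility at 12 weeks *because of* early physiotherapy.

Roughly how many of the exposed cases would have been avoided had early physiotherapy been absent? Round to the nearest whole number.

p₁ = P(outcome | exposed) = 122/540 = 0.22593
p₀ = P(outcome | unexposed) = 281/3376 = 0.083235
PN = (p₁ − p₀)/p₁ = (0.22593 − 0.083235) / 0.22593 ≈ 0.63158.
Attributable cases ≈ PN × (exposed cases) = 0.63158 × 122 ≈ 77.05.

about 77 cases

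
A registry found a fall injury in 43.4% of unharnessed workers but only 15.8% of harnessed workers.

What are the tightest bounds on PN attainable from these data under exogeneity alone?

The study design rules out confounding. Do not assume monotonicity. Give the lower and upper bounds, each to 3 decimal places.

p₁ = 0.434, p₀ = 0.158.
Under exogeneity alone the bounds on PN are max{0,(p₁−p₀)/p₁} ≤ PN ≤ min{1,(1−p₀)/p₁}.
  lower = (p₁ − p₀)/p₁ = 0.276 / 0.434 ≈ 0.6359
  upper = min{1, (1 − p₀)/p₁} = 0.842 / 0.434 ≈ 1.9401 → capped at 1

0.636 ≤ PN ≤ 1.000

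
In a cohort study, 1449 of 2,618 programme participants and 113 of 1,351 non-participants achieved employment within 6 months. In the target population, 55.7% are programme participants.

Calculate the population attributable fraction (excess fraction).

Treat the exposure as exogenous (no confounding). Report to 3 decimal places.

PAF ≈ 0.758

p₁ = P(outcome | exposed) = 1449/2618 = 0.55348
p₀ = P(outcome | unexposed) = 113/1351 = 0.083642
Overall risk P(Y=1) = π·p₁ + (1−π)·p₀ = 0.557×0.55348 + 0.443×0.083642 = 0.34534.
Under exogeneity, PAF = [P(Y=1) − p₀] / P(Y=1).
PAF = (0.34534 − 0.083642) / 0.34534 ≈ 0.7578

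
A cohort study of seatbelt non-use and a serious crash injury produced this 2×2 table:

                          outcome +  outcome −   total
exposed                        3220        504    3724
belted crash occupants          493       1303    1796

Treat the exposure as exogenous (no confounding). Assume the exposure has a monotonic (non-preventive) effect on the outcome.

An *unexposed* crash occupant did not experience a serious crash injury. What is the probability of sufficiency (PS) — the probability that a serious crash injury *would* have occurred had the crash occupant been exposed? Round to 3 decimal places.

PS ≈ 0.813

p₁ = P(outcome | exposed) = 3220/3724 = 0.86466
p₀ = P(outcome | unexposed) = 493/1796 = 0.2745
Under exogeneity and monotonicity, PS = (p₁ − p₀)/(1 − p₀).
PS = (0.86466 − 0.2745) / 0.7255 ≈ 0.8135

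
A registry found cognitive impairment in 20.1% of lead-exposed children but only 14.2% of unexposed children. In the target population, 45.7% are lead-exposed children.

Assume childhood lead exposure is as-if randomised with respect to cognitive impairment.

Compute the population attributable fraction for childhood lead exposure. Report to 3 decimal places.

PAF ≈ 0.160

p₁ = 0.201, p₀ = 0.142.
Overall risk P(Y=1) = π·p₁ + (1−π)·p₀ = 0.457×0.201 + 0.543×0.142 = 0.16896.
Under exogeneity, PAF = [P(Y=1) − p₀] / P(Y=1).
PAF = (0.16896 − 0.142) / 0.16896 ≈ 0.1596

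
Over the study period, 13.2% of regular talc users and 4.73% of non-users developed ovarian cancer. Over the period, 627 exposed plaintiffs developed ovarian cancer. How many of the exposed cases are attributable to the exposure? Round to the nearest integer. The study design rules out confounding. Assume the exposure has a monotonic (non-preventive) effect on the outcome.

p₁ = 0.132, p₀ = 0.0473.
PN = (p₁ − p₀)/p₁ = (0.132 − 0.0473) / 0.132 ≈ 0.64167.
Attributable cases ≈ PN × (exposed cases) = 0.64167 × 627 ≈ 402.32.

about 402 cases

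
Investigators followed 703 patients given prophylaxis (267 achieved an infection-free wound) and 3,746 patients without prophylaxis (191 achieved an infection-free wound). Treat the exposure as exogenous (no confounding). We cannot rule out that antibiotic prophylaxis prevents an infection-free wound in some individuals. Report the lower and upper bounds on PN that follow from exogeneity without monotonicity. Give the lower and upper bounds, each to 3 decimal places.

0.866 ≤ PN ≤ 1.000

p₁ = P(outcome | exposed) = 267/703 = 0.3798
p₀ = P(outcome | unexposed) = 191/3746 = 0.050988
Under exogeneity alone the bounds on PN are max{0,(p₁−p₀)/p₁} ≤ PN ≤ min{1,(1−p₀)/p₁}.
  lower = (p₁ − p₀)/p₁ = 0.32881 / 0.3798 ≈ 0.8658
  upper = min{1, (1 − p₀)/p₁} = 0.94901 / 0.3798 ≈ 2.4987 → capped at 1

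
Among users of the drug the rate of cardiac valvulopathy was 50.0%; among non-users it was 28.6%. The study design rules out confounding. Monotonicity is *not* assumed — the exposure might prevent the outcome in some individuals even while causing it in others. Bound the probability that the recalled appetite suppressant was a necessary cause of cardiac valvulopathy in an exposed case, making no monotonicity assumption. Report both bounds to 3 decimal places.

p₁ = 0.5, p₀ = 0.286.
Under exogeneity alone the bounds on PN are max{0,(p₁−p₀)/p₁} ≤ PN ≤ min{1,(1−p₀)/p₁}.
  lower = (p₁ − p₀)/p₁ = 0.214 / 0.5 ≈ 0.4280
  upper = min{1, (1 − p₀)/p₁} = 0.714 / 0.5 ≈ 1.4280 → capped at 1

0.428 ≤ PN ≤ 1.000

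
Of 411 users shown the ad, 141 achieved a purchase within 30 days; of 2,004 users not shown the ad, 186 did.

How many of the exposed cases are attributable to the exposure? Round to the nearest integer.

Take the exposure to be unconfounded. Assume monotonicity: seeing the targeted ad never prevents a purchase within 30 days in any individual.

p₁ = P(outcome | exposed) = 141/411 = 0.34307
p₀ = P(outcome | unexposed) = 186/2004 = 0.092814
PN = (p₁ − p₀)/p₁ = (0.34307 − 0.092814) / 0.34307 ≈ 0.72946.
Attributable cases ≈ PN × (exposed cases) = 0.72946 × 141 ≈ 102.85.

about 103 cases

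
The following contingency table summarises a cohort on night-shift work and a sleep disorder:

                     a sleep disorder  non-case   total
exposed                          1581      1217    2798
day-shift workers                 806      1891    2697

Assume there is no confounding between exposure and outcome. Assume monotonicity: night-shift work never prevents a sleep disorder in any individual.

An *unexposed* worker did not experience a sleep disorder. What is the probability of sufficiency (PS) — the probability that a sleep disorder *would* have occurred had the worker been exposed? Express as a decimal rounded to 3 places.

PS ≈ 0.380

p₁ = P(outcome | exposed) = 1581/2798 = 0.56505
p₀ = P(outcome | unexposed) = 806/2697 = 0.29885
Under exogeneity and monotonicity, PS = (p₁ − p₀) / (1 − p₀).
PS = (0.56505 − 0.29885) / (1 − 0.29885) = 0.2662 / 0.70115 ≈ 0.3797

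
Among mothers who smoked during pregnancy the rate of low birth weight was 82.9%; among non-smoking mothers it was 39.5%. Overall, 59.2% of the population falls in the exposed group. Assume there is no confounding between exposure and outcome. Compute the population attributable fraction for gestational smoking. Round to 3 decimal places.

p₁ = 0.829, p₀ = 0.395.
Overall risk P(Y=1) = π·p₁ + (1−π)·p₀ = 0.592×0.829 + 0.408×0.395 = 0.65193.
Under exogeneity, PAF = [P(Y=1) − p₀] / P(Y=1).
PAF = (0.65193 − 0.395) / 0.65193 ≈ 0.3941

PAF ≈ 0.394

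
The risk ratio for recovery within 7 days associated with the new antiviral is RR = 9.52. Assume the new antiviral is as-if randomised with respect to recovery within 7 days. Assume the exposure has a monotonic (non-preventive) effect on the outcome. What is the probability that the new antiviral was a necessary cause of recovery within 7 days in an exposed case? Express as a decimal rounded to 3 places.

Under exogeneity and monotonicity, PN = (RR − 1) / RR = 1 − 1/RR.
PN = (9.52 − 1) / 9.52 = 8.52 / 9.52 ≈ 0.8950

PN ≈ 0.895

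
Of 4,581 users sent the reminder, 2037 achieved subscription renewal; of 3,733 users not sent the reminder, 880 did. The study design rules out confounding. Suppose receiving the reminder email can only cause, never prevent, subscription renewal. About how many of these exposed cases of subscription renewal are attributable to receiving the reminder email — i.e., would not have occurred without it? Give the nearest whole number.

p₁ = P(outcome | exposed) = 2037/4581 = 0.44466
p₀ = P(outcome | unexposed) = 880/3733 = 0.23574
PN = (p₁ − p₀)/p₁ = (0.44466 − 0.23574) / 0.44466 ≈ 0.46986.
Attributable cases ≈ PN × (exposed cases) = 0.46986 × 2037 ≈ 957.10.

about 957 cases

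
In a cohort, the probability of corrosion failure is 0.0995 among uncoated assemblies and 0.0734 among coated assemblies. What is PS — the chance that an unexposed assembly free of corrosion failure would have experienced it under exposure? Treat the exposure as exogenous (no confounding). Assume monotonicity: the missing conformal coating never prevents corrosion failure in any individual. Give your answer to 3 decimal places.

PS ≈ 0.028

Let p₁ = 0.0995, p₀ = 0.0734.
Under exogeneity and monotonicity, PS = (p₁ − p₀) / (1 − p₀).
PS = (0.0995 − 0.0734) / (1 − 0.0734) = 0.0261 / 0.9266 ≈ 0.0282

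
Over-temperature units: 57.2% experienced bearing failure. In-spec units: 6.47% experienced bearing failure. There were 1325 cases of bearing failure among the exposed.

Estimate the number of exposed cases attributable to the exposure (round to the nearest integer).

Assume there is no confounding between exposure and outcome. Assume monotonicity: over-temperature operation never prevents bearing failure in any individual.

about 1175 cases

p₁ = 0.572, p₀ = 0.0647.
PN = (p₁ − p₀)/p₁ = (0.572 − 0.0647) / 0.572 ≈ 0.88689.
Attributable cases ≈ PN × (exposed cases) = 0.88689 × 1325 ≈ 1175.13.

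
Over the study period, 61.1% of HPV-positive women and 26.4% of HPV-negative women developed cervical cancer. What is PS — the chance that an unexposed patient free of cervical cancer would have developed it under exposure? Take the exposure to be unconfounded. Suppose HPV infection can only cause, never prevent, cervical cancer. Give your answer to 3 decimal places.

PS ≈ 0.471

p₁ = 0.611, p₀ = 0.264.
Under exogeneity and monotonicity, PS = (p₁ − p₀) / (1 − p₀).
PS = (0.611 − 0.264) / (1 − 0.264) = 0.347 / 0.736 ≈ 0.4715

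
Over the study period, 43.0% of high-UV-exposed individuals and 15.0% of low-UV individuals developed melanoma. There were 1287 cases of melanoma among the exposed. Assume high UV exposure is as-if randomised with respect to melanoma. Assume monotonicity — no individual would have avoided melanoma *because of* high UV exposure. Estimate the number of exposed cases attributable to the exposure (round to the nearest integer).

p₁ = 0.43, p₀ = 0.15.
PN = (p₁ − p₀)/p₁ = (0.43 − 0.15) / 0.43 ≈ 0.65116.
Attributable cases ≈ PN × (exposed cases) = 0.65116 × 1287 ≈ 838.05.

about 838 cases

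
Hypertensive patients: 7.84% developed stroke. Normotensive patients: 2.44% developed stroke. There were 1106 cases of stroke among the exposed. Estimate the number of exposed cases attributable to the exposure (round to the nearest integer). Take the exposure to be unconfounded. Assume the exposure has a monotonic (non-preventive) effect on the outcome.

p₁ = 0.0784, p₀ = 0.0244.
PN = (p₁ − p₀)/p₁ = (0.0784 − 0.0244) / 0.0784 ≈ 0.68878.
Attributable cases ≈ PN × (exposed cases) = 0.68878 × 1106 ≈ 761.79.

about 762 cases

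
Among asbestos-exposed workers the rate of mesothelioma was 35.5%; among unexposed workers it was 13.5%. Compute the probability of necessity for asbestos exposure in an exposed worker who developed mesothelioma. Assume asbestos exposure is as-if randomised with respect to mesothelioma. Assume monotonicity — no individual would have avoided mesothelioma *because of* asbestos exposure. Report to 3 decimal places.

PN ≈ 0.620

p₁ = 0.355, p₀ = 0.135.
Under exogeneity and monotonicity, PN = (p₁ − p₀) / p₁.
PN = (0.355 − 0.135) / 0.355 = 0.22 / 0.355 ≈ 0.6197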